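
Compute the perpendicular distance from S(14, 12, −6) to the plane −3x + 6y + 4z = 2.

4/√61

n = (−3, 6, 4); n·P − 2 = 4; |n| = √61; distance = 4/√61.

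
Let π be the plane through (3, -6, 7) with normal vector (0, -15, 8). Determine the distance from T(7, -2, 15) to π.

4/17

The plane has equation n·(r − (3, -6, 7)) = 0, i.e. n·r = 146.
d = |(-15)·(-2) + 8·15 − 146| / √(0 + 225 + 64) = |4| / 17 = 4/17.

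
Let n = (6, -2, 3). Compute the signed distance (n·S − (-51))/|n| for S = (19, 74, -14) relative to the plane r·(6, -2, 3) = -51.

-25/7

n·S − (-51) = -25.
|n| = 7, so the signed distance is -25/7.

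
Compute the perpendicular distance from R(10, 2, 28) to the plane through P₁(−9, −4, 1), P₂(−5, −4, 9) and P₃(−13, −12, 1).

5√6/6

P₁P₂ = (4, 0, 8) and P₁P₃ = (−4, −8, 0), so a normal is n = P₁P₂ × P₁P₃ = (64, −32, −32).
d = |64·10 + (-32)·2 + (-32)·28 − (-480)| / √(4096 + 1024 + 1024) = |160| / (32√6) = 5/√6.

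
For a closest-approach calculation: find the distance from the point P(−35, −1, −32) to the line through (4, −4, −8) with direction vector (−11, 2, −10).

9

Direction vector d = (−11, 2, −10).
AP = (−39, 3, −24); AP·d = 675, |AP|² = 2106, |d|² = 225.
distance² = |AP|² − (AP·d)²/|d|² = 2106 − 455625/225 = 81, so the distance is 9.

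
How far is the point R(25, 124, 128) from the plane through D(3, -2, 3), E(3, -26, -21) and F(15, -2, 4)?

2

DE = (0, -24, -24) and DF = (12, 0, 1), so a normal is n = DE × DF = (-24, -288, 288).
Then n·(25, 124, 128) - 1368 = -816.
|n| = √(576 + 82944 + 82944) = 408, so the distance is |-816|/408 = 2.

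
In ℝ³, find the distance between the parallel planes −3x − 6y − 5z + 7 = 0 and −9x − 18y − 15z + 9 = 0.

2√70/35

Divide the second equation by 3 to match normals: −3x − 6y − 5z = -3.
With common normal n = (−3, −6, −5) (|n| = √70), the distance is |(-7) − (-3)|/|n| = 4/√70.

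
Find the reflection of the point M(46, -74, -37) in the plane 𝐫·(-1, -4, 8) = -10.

With n = (-1, -4, 8), the signed offset is (n·M − (-10))/|n|² = -36/81 = -4/9.
M' = M − 2t·n = (46, -74, -37) − (-8/9)·(-1, -4, 8) = (406/9, -698/9, -269/9).

(406/9, -698/9, -269/9)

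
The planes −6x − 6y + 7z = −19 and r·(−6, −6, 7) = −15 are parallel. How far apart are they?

With common normal n = (−6, −6, 7) (|n| = 11), the distance is |(-19) − (-15)|/|n| = 4/11.

4/11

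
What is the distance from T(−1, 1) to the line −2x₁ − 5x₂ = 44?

The normal to the line is n = (−2, −5) with |n| = √29.
|n·T − 44| = |-3 − 44| = 47, so the distance is 47/√29.

47/√29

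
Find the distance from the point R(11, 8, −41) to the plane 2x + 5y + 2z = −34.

Normal vector n = (2, 5, 2), and n·(11, 8, −41) − (−34) = 14.
|n| = √(4 + 25 + 4) = √33, so the distance is |14|/√33 = 14√33/33.

14/√33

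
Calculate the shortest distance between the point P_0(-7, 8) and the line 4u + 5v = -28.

The normal to the line is n = (4, 5) with |n| = √41.
|n·P_0 − (-28)| = |12 − (-28)| = 40, so the distance is 40/√41.

40/√41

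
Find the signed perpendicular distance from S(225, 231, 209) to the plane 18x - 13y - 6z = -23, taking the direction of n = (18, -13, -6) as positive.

n·S − (-23) = -184.
|n| = 23, so the signed distance is -184/23 = -8.

-8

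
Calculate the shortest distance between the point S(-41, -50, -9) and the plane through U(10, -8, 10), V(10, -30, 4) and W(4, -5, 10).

13/23

UV = (0, -22, -6) and UW = (-6, 3, 0), so a normal is n = UV × UW = (18, 36, -132).
d = |18·(-41) + 36·(-50) + (-132)·(-9) − (-1428)| / √(324 + 1296 + 17424) = |78| / 138 = 13/23.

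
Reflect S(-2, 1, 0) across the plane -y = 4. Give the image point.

With n = (0, -1, 0), the signed offset is (n·S − 4)/|n|² = -5/1 = -5.
S' = S − 2t·n = (-2, 1, 0) − (-10)·(0, -1, 0) = (-2, -9, 0).

(-2, -9, 0)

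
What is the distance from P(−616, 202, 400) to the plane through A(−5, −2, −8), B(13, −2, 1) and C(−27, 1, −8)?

9

AB = (18, 0, 9) and AC = (−22, 3, 0), so a normal is n = AB × AC = (−27, −198, 54).
d = |(-27)·(-616) + (-198)·202 + 54·400 − 99| / √(729 + 39204 + 2916) = |-1863| / 207 = 9.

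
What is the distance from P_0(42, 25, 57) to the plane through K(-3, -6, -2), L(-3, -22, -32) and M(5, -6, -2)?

7/17

KL = (0, -16, -30) and KM = (8, 0, 0), so a normal is n = KL × KM = (0, -240, 128).
Then n·(42, 25, 57) - 1184 = 112.
|n| = √(0 + 57600 + 16384) = 272, so the distance is |112|/272 = 7/17.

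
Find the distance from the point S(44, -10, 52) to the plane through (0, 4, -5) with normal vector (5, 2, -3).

The plane has equation n·(r − (0, 4, -5)) = 0, i.e. n·r = 23.
Then n·(44, -10, 52) - 23 = 21.
|n| = √(25 + 4 + 9) = √38, so the distance is |21|/√38 = 21/√38.

21/√38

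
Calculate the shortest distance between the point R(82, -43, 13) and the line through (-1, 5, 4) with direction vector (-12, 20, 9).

Direction vector d = (-12, 20, 9).
AP = (83, -48, 9), and AP × d = (-612, -855, 1084).
|AP × d|² = 2280625 and |d|² = 625, so the distance is √(2280625/625) = √3649.

√3649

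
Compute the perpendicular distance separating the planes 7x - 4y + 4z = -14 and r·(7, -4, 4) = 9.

With common normal n = (7, -4, 4) (|n| = 9), the distance is |(-14) − 9|/|n| = 23/9.

23/9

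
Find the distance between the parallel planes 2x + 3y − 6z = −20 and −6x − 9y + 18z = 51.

3/7

Divide the second equation by -3 to match normals: 2x + 3y − 6z = -17.
With common normal n = (2, 3, −6) (|n| = 7), the distance is |(-20) − (-17)|/|n| = 3/7.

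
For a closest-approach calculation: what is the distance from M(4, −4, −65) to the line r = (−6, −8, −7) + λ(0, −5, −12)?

Direction vector d = (0, −5, −12).
AP = (10, 4, −58), and AP × d = (−338, 120, −50).
|AP × d|² = 131144 and |d|² = 169, so the distance is √(131144/169) = √776 = 2√194.

2√194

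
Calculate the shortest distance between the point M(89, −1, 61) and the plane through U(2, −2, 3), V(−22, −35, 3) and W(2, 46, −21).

UV = (−24, −33, 0) and UW = (0, 48, −24), so a normal is n = UV × UW = (792, −576, −1152).
n = (792, −576, −1152); n·P − (-720) = 1512; |n| = 1512; distance = 1512/1512 = 1.

1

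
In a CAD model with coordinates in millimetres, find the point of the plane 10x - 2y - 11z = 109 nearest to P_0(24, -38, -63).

The perpendicular from P_0 has direction n = (10, -2, -11): r = (24, -38, -63) + t(10, -2, -11).
Substitute into the plane: n·(P_0 + tn) = 109 gives 1009 + 225t = 109, so t = -4.
Foot = (24, -38, -63) + (-4)·(10, -2, -11) = (-16, -30, -19).

(-16, -30, -19)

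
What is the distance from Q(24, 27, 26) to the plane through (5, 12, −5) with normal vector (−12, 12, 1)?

1

The plane has equation n·(r − (5, 12, −5)) = 0, i.e. n·r = 79.
Then n·(24, 27, 26) − 79 = −17.
|n| = √(144 + 144 + 1) = 17, so the distance is |-17|/17 = 1.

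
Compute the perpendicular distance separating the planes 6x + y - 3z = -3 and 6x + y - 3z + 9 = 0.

3√46/23

Both planes have normal n = (6, 1, -3), |n| = √46. Any point on the first plane is at distance |(-9) − (-3)|/|n| = 6/√46 from the second.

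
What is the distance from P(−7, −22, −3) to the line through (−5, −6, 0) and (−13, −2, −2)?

A direction vector is d = (−8, 4, −2).
AP = (−2, −16, −3); AP·d = -42, |AP|² = 269, |d|² = 84.
distance² = |AP|² − (AP·d)²/|d|² = 269 − 1764/84 = 248, so the distance is 2√62.

2√62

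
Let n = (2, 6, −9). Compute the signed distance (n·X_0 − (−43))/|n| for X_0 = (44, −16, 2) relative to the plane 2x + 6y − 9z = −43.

17/11

n·X_0 − (-43) = 17.
|n| = 11, so the signed distance is 17/11.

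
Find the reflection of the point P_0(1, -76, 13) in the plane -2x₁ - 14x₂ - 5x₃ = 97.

(17, 36, 53)

With n = (-2, -14, -5), the signed offset is (n·P_0 − 97)/|n|² = 900/225 = 4.
P_0' = P_0 − 2t·n = (1, -76, 13) − 8·(-2, -14, -5) = (17, 36, 53).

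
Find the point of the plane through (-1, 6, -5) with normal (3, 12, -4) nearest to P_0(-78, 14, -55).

(-1029/13, 122/13, -695/13)

The perpendicular from P_0 has direction n = (3, 12, -4): r = (-78, 14, -55) + λ(3, 12, -4).
Substitute into the plane: n·(P_0 + λn) = 89 gives 154 + 169λ = 89, so λ = -5/13.
Foot = (-78, 14, -55) + (-5/13)·(3, 12, -4) = (-1029/13, 122/13, -695/13).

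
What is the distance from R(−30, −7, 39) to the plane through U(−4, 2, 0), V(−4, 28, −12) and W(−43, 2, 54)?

UV = (0, 26, −12) and UW = (−39, 0, 54), so a normal is n = UV × UW = (1404, 468, 1014).
d = |1404·(-30) + 468·(-7) + 1014·39 − (-4680)| / √(1971216 + 219024 + 1028196) = |-1170| / 1794 = 15/23.

15/23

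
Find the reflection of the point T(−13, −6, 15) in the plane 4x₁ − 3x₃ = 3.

(19, -6, -9)

With n = (4, 0, −3), the signed offset is (n·T − 3)/|n|² = -100/25 = -4.
T' = T − 2t·n = (−13, −6, 15) − (-8)·(4, 0, −3) = (19, −6, −9).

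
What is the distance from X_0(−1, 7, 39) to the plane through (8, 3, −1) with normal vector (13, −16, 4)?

The plane has equation n·(r − (8, 3, −1)) = 0, i.e. n·r = 52.
d = |13·(-1) + (-16)·7 + 4·39 − 52| / √(169 + 256 + 16) = |-21| / 21 = 1.

1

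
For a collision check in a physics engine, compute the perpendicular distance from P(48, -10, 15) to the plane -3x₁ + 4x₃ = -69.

Normal vector n = (-3, 0, 4), and n·(48, -10, 15) - (-69) = -15.
|n| = √(9 + 0 + 16) = 5, so the distance is |-15|/5 = 3.

3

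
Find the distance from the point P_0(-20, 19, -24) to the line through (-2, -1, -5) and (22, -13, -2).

A direction vector is d = (24, -12, 3).
AP = (-18, 20, -19), and AP × d = (-168, -402, -264).
|AP × d|² = 259524 and |d|² = 729, so the distance is √(259524/729) = √356 = 2√89.

2√89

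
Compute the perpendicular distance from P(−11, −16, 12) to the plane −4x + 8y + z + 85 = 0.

Normal vector n = (−4, 8, 1), and n·(−11, −16, 12) − (−85) = 13.
|n| = √(16 + 64 + 1) = 9, so the distance is |13|/9 = 13/9.

13/9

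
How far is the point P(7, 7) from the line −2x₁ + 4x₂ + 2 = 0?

8√5/5

The normal to the line is n = (−2, 4) with |n| = 2√5.
|n·P − (-2)| = |14 − (-2)| = 16, so the distance is 16/(2√5) = 8√5/5.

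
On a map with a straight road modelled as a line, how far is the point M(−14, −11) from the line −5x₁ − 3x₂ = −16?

119/√34

d = |(-5)·(-14) + (-3)·(-11) − (-16)| / √(25 + 9) = |119|/√34 = 119/√34.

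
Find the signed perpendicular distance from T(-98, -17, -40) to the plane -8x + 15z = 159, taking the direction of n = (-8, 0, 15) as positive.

n·T − 159 = 25.
|n| = 17, so the signed distance is 25/17.

25/17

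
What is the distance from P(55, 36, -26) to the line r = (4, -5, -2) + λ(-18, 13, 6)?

3√481

Direction vector d = (-18, 13, 6).
AP = (51, 41, -24), and AP × d = (558, 126, 1401).
|AP × d|² = 2290041 and |d|² = 529, so the distance is √(2290041/529) = √4329 = 3√481.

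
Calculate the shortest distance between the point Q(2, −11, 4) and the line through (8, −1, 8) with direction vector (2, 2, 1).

2√2

Direction vector d = (2, 2, 1).
AP = (−6, −10, −4); AP·d = -36, |AP|² = 152, |d|² = 9.
distance² = |AP|² − (AP·d)²/|d|² = 152 − 1296/9 = 8, so the distance is 2√2.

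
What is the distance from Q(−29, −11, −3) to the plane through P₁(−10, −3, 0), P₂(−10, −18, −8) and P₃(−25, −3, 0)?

P₁P₂ = (0, −15, −8) and P₁P₃ = (−15, 0, 0), so a normal is n = P₁P₂ × P₁P₃ = (0, 120, −225).
Then n·(−29, −11, −3) − (−360) = −285.
|n| = √(0 + 14400 + 50625) = 255, so the distance is |-285|/255 = 19/17.

19/17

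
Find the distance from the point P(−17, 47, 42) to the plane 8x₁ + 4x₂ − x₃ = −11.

Normal vector n = (8, 4, −1), and n·(−17, 47, 42) − (−11) = 21.
|n| = √(64 + 16 + 1) = 9, so the distance is |21|/9 = 7/3.

7/3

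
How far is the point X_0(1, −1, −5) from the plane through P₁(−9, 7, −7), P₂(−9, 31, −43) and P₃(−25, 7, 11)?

10/17

P₁P₂ = (0, 24, −36) and P₁P₃ = (−16, 0, 18), so a normal is n = P₁P₂ × P₁P₃ = (432, 576, 384).
Then n·(1, −1, −5) − (−2544) = 480.
|n| = √(186624 + 331776 + 147456) = 816, so the distance is |480|/816 = 10/17.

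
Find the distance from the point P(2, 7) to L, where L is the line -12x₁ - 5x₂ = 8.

d = |(-12)·2 + (-5)·7 − 8| / √(144 + 25) = |-67|/13 = 67/13.

67/13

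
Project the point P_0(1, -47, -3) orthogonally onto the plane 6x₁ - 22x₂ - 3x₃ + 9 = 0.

The perpendicular from P_0 has direction n = (6, -22, -3): r = (1, -47, -3) + λ(6, -22, -3).
Substitute into the plane: n·(P_0 + λn) = -9 gives 1049 + 529λ = -9, so λ = -2.
Foot = (1, -47, -3) + (-2)·(6, -22, -3) = (-11, -3, 3).

(-11, -3, 3)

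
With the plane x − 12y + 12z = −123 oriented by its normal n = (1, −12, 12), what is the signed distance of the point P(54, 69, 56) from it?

n·P − (-123) = 21.
|n| = 17, so the signed distance is 21/17.

21/17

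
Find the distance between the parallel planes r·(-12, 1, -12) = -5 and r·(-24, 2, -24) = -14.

Divide the second equation by 2 to match normals: -12x₁ + x₂ - 12x₃ = -7.
Both planes have normal n = (-12, 1, -12), |n| = 17. Any point on the first plane is at distance |(-7) − (-5)|/|n| = 2/17 from the second.

2/17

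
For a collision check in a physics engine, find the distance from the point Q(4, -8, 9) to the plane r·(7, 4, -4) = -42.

2/9

d = |7·4 + 4·(-8) + (-4)·9 − (-42)| / √(49 + 16 + 16) = |2| / 9 = 2/9.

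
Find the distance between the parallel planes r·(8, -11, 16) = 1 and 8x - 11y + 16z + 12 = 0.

13/21

Both planes have normal n = (8, -11, 16), |n| = 21. Any point on the first plane is at distance |(-12) − 1|/|n| = 13/21 from the second.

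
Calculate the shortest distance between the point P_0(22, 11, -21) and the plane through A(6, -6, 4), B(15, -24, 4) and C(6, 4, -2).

11√70/35

AB = (9, -18, 0) and AC = (0, 10, -6), so a normal is n = AB × AC = (108, 54, 90).
Then n·(22, 11, -21) - 684 = 396.
|n| = √(11664 + 2916 + 8100) = 18√70, so the distance is |396|/(18√70) = 11√70/35.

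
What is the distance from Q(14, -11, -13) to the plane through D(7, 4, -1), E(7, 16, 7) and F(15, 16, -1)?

DE = (0, 12, 8) and DF = (8, 12, 0), so a normal is n = DE × DF = (-96, 64, -96).
Then n·(14, -11, -13) - (-320) = -480.
|n| = √(9216 + 4096 + 9216) = 32√22, so the distance is |-480|/(32√22) = 15/√22.

15/√22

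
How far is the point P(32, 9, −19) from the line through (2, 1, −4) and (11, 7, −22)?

9√5

A direction vector is d = (9, 6, −18).
AP = (30, 8, −15); AP·d = 588, |AP|² = 1189, |d|² = 441.
distance² = |AP|² − (AP·d)²/|d|² = 1189 − 345744/441 = 405, so the distance is 9√5.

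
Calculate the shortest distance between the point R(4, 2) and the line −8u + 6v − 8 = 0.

d = |(-8)·4 + 6·2 − 8| / √(64 + 36) = |-28|/10 = 14/5.

14/5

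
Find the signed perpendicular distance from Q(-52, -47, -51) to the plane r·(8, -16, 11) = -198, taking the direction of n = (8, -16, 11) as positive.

n·Q − (-198) = -27.
|n| = 21, so the signed distance is -27/21 = -9/7.

-9/7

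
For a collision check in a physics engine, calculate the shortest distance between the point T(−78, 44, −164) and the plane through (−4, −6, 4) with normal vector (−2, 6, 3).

8

The plane has equation n·(r − (−4, −6, 4)) = 0, i.e. n·r = -16.
d = |(-2)·(-78) + 6·44 + 3·(-164) − (-16)| / √(4 + 36 + 9) = |-56| / 7 = 8.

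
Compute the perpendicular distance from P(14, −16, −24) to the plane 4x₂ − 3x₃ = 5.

3/5

Normal vector n = (0, 4, −3), and n·(14, −16, −24) − 5 = 3.
|n| = √(0 + 16 + 9) = 5, so the distance is |3|/5 = 3/5.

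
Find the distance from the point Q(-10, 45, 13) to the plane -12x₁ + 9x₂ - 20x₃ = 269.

4/25

d = |(-12)·(-10) + 9·45 + (-20)·13 − 269| / √(144 + 81 + 400) = |-4| / 25 = 4/25.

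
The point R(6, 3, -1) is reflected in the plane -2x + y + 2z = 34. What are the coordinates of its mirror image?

(-14, 13, 19)

n = (-2, 1, 2), |n|² = 9, n·R − 34 = -45, so t = -45/9 = -5.
Foot F = R − (-5)·n = (-4, 8, 9); the reflection is 2F − R = (-14, 13, 19).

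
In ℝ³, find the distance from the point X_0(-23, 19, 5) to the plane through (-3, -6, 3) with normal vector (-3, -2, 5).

The plane has equation n·(r − (-3, -6, 3)) = 0, i.e. n·r = 36.
n = (-3, -2, 5); n·P − 36 = 20; |n| = √38; distance = 20/√38.

20/√38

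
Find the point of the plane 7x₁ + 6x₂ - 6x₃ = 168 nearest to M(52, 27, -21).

The perpendicular from M has direction n = (7, 6, -6): r = (52, 27, -21) + λ(7, 6, -6).
Substitute into the plane: n·(M + λn) = 168 gives 652 + 121λ = 168, so λ = -4.
Foot = (52, 27, -21) + (-4)·(7, 6, -6) = (24, 3, 3).

(24, 3, 3)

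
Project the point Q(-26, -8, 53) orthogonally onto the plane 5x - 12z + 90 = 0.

The perpendicular from Q has direction n = (5, 0, -12): r = (-26, -8, 53) + t(5, 0, -12).
Substitute into the plane: n·(Q + tn) = -90 gives -766 + 169t = -90, so t = 4.
Foot = (-26, -8, 53) + 4·(5, 0, -12) = (-6, -8, 5).

(-6, -8, 5)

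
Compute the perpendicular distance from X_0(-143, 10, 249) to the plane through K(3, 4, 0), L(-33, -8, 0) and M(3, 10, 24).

7

KL = (-36, -12, 0) and KM = (0, 6, 24), so a normal is n = KL × KM = (-288, 864, -216).
d = |(-288)·(-143) + 864·10 + (-216)·249 − 2592| / √(82944 + 746496 + 46656) = |-6552| / 936 = 7.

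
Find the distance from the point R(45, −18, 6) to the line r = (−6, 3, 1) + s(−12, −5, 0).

√1546

Direction vector d = (−12, −5, 0).
AP = (51, −21, 5), and AP × d = (25, −60, −507).
|AP × d|² = 261274 and |d|² = 169, so the distance is √(261274/169) = √1546.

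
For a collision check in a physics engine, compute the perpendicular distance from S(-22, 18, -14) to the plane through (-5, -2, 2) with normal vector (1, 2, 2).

The plane has equation n·(r − (-5, -2, 2)) = 0, i.e. n·r = -5.
Then n·(-22, 18, -14) - (-5) = -9.
|n| = √(1 + 4 + 4) = 3, so the distance is |-9|/3 = 3.

3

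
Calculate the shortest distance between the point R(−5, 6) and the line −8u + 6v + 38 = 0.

57/5

The normal to the line is n = (−8, 6) with |n| = 10.
|n·R − (-38)| = |76 − (-38)| = 114, so the distance is 114/10 = 57/5.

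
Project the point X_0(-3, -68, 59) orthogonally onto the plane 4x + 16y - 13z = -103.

(13, -4, 7)

n = (4, 16, -13), |n|² = 441, and n·X_0 − (-103) = -1764.
t = -1764/441 = -4, so the foot is X_0 − t·n = (-3, -68, 59) − (-4)·(4, 16, -13) = (13, -4, 7).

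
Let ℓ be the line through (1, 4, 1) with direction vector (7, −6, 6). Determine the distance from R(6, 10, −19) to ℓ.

2√85

Direction vector d = (7, −6, 6).
AP = (5, 6, −20); AP·d = -121, |AP|² = 461, |d|² = 121.
distance² = |AP|² − (AP·d)²/|d|² = 461 − 14641/121 = 340, so the distance is 2√85.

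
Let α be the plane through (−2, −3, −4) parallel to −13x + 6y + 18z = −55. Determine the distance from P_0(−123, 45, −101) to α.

Parallel planes share the normal n = (−13, 6, 18); since (−2, −3, −4) lies on the plane, its equation is −13x + 6y + 18z = -64.
Then n·(−123, 45, −101) − (−64) = 115.
|n| = √(169 + 36 + 324) = 23, so the distance is |115|/23 = 5.

5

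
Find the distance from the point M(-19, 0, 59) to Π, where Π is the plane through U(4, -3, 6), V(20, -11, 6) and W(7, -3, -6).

UV = (16, -8, 0) and UW = (3, 0, -12), so a normal is n = UV × UW = (96, 192, 24).
Then n·(-19, 0, 59) - (-48) = -360.
|n| = √(9216 + 36864 + 576) = 216, so the distance is |-360|/216 = 5/3.

5/3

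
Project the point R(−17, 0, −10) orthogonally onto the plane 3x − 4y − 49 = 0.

(-5, -16, -10)

The perpendicular from R has direction n = (3, −4, 0): r = (−17, 0, −10) + μ(3, −4, 0).
Substitute into the plane: n·(R + μn) = 49 gives -51 + 25μ = 49, so μ = 4.
Foot = (−17, 0, −10) + 4·(3, −4, 0) = (−5, −16, −10).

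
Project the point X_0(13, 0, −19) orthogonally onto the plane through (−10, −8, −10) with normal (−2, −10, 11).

n = (−2, −10, 11), |n|² = 225, and n·X_0 − (-10) = -225.
t = -225/225 = -1, so the foot is X_0 − t·n = (13, 0, −19) − (-1)·(−2, −10, 11) = (11, −10, −8).

(11, -10, -8)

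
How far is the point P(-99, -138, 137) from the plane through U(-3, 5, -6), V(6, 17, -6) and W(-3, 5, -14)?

UV = (9, 12, 0) and UW = (0, 0, -8), so a normal is n = UV × UW = (-96, 72, 0).
d = |(-96)·(-99) + 72·(-138) − 648| / √(9216 + 5184 + 0) = |-1080| / 120 = 9.

9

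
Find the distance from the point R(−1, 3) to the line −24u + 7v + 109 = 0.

d = |(-24)·(-1) + 7·3 − (-109)| / √(576 + 49) = |154|/25 = 154/25.

154/25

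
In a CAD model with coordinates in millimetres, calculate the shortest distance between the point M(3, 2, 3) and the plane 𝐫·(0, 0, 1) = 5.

Normal vector n = (0, 0, 1), and n·(3, 2, 3) - 5 = -2.
|n| = √(0 + 0 + 1) = 1, so the distance is |-2|/1 = 2.

2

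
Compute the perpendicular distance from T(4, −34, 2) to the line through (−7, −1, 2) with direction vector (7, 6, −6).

33

Direction vector d = (7, 6, −6).
AP = (11, −33, 0); AP·d = -121, |AP|² = 1210, |d|² = 121.
distance² = |AP|² − (AP·d)²/|d|² = 1210 − 14641/121 = 1089, so the distance is 33.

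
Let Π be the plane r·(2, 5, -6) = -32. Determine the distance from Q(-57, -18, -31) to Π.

Normal vector n = (2, 5, -6), and n·(-57, -18, -31) - (-32) = 14.
|n| = √(4 + 25 + 36) = √65, so the distance is |14|/√65 = 14/√65.

14/√65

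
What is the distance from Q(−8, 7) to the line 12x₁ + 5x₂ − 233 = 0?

294/13

d = |12·(-8) + 5·7 − 233| / √(144 + 25) = |-294|/13 = 294/13.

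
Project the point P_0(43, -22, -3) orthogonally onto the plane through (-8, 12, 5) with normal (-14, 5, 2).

(-13, -2, 5)

The perpendicular from P_0 has direction n = (-14, 5, 2): r = (43, -22, -3) + μ(-14, 5, 2).
Substitute into the plane: n·(P_0 + μn) = 182 gives -718 + 225μ = 182, so μ = 4.
Foot = (43, -22, -3) + 4·(-14, 5, 2) = (-13, -2, 5).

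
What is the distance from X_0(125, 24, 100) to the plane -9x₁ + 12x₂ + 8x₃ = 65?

d = |(-9)·125 + 12·24 + 8·100 − 65| / √(81 + 144 + 64) = |-102| / 17 = 6.

6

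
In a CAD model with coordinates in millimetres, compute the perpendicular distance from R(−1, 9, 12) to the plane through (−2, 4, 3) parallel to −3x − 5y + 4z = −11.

Parallel planes share the normal n = (−3, −5, 4); since (−2, 4, 3) lies on the plane, its equation is −3x − 5y + 4z = -2.
Then n·(−1, 9, 12) − (−2) = 8.
|n| = √(9 + 25 + 16) = 5√2, so the distance is |8|/(5√2) = 4√2/5.

4√2/5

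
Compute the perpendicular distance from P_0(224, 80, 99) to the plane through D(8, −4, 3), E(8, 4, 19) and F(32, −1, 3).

8

DE = (0, 8, 16) and DF = (24, 3, 0), so a normal is n = DE × DF = (−48, 384, −192).
Then n·(224, 80, 99) − (−2496) = 3456.
|n| = √(2304 + 147456 + 36864) = 432, so the distance is |3456|/432 = 8.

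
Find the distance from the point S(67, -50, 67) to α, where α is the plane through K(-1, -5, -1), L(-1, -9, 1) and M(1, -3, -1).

KL = (0, -4, 2) and KM = (2, 2, 0), so a normal is n = KL × KM = (-4, 4, 8).
Then n·(67, -50, 67) - (-24) = 92.
|n| = √(16 + 16 + 64) = 4√6, so the distance is |92|/(4√6) = 23√6/6.

23/√6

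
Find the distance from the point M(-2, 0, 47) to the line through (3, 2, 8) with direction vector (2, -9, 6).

Direction vector d = (2, -9, 6).
AP = (-5, -2, 39), and AP × d = (339, 108, 49).
|AP × d|² = 128986 and |d|² = 121, so the distance is √(128986/121) = √1066.

√1066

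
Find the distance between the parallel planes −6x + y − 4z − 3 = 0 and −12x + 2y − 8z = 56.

25/√53

Divide the second equation by 2 to match normals: −6x + y − 4z = 28.
Both planes have normal n = (−6, 1, −4), |n| = √53. Any point on the first plane is at distance |28 − 3|/|n| = 25/√53 = 25√53/53 from the second.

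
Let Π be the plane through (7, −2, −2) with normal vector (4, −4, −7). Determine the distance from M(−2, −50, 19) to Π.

1

The plane has equation n·(r − (7, −2, −2)) = 0, i.e. n·r = 50.
d = |4·(-2) + (-4)·(-50) + (-7)·19 − 50| / √(16 + 16 + 49) = |9| / 9 = 1.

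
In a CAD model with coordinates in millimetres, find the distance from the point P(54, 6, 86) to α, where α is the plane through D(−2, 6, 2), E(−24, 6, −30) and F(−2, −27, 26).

4/3

DE = (−22, 0, −32) and DF = (0, −33, 24), so a normal is n = DE × DF = (−1056, 528, 726).
Then n·(54, 6, 86) − 6732 = 1848.
|n| = √(1115136 + 278784 + 527076) = 1386, so the distance is |1848|/1386 = 4/3.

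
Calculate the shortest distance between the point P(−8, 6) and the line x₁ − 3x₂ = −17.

The normal to the line is n = (1, −3) with |n| = √10.
|n·P − (-17)| = |-26 − (-17)| = 9, so the distance is 9/√10.

9√10/10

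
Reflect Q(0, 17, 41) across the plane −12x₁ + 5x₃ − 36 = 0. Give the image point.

(24, 17, 31)

n = (−12, 0, 5), |n|² = 169, n·Q − 36 = 169, so t = 169/169 = 1.
Foot F = Q − 1·n = (12, 17, 36); the reflection is 2F − Q = (24, 17, 31).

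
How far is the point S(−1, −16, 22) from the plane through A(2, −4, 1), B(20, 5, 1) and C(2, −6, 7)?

AB = (18, 9, 0) and AC = (0, −2, 6), so a normal is n = AB × AC = (54, −108, −36).
d = |54·(-1) + (-108)·(-16) + (-36)·22 − 504| / √(2916 + 11664 + 1296) = |378| / 126 = 3.

3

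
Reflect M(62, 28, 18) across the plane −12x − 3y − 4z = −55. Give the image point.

With n = (−12, −3, −4), the signed offset is (n·M − (-55))/|n|² = -845/169 = -5.
M' = M − 2t·n = (62, 28, 18) − (-10)·(−12, −3, −4) = (−58, −2, −22).

(-58, -2, -22)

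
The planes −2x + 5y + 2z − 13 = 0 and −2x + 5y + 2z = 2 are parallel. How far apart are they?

With common normal n = (−2, 5, 2) (|n| = √33), the distance is |13 − 2|/|n| = 11/√33 = √33/3.

11/√33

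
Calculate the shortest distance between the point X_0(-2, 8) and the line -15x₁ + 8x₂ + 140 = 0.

The normal to the line is n = (-15, 8) with |n| = 17.
|n·X_0 − (-140)| = |94 − (-140)| = 234, so the distance is 234/17.

234/17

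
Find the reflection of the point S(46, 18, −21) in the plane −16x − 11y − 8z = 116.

With n = (−16, −11, −8), the signed offset is (n·S − 116)/|n|² = -882/441 = -2.
S' = S − 2t·n = (46, 18, −21) − (-4)·(−16, −11, −8) = (−18, −26, −53).

(-18, -26, -53)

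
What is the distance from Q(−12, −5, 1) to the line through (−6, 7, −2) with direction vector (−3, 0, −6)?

Direction vector d = (−3, 0, −6).
AP = (−6, −12, 3), and AP × d = (72, −45, −36).
|AP × d|² = 8505 and |d|² = 45, so the distance is √(8505/45) = √189 = 3√21.

3√21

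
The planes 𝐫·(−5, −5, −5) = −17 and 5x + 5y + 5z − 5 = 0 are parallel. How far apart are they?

4√3/5

Divide the second equation by -1 to match normals: −5x − 5y − 5z = -5.
With common normal n = (−5, −5, −5) (|n| = 5√3), the distance is |(-17) − (-5)|/|n| = 12/(5√3) = 4√3/5.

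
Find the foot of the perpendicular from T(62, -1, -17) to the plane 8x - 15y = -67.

(46, 29, -17)

n = (8, -15, 0), |n|² = 289, and n·T − (-67) = 578.
t = 578/289 = 2, so the foot is T − t·n = (62, -1, -17) − 2·(8, -15, 0) = (46, 29, -17).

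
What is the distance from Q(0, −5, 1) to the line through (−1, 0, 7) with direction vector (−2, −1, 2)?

√53

Direction vector d = (−2, −1, 2).
AP = (1, −5, −6); AP·d = -9, |AP|² = 62, |d|² = 9.
distance² = |AP|² − (AP·d)²/|d|² = 62 − 81/9 = 53, so the distance is √53.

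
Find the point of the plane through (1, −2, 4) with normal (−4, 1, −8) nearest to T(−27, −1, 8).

n = (−4, 1, −8), |n|² = 81, and n·T − (-38) = 81.
t = 81/81 = 1, so the foot is T − t·n = (−27, −1, 8) − 1·(−4, 1, −8) = (−23, −2, 16).

(-23, -2, 16)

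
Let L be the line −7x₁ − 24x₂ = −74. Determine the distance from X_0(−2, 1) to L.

The normal to the line is n = (−7, −24) with |n| = 25.
|n·X_0 − (-74)| = |-10 − (-74)| = 64, so the distance is 64/25.

64/25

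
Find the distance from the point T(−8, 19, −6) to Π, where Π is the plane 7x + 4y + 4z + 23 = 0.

19/9

Normal vector n = (7, 4, 4), and n·(−8, 19, −6) − (−23) = 19.
|n| = √(49 + 16 + 16) = 9, so the distance is |19|/9 = 19/9.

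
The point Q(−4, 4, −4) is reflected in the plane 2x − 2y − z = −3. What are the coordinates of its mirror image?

n = (2, −2, −1), |n|² = 9, n·Q − (-3) = -9, so t = -9/9 = -1.
Foot F = Q − (-1)·n = (−2, 2, −5); the reflection is 2F − Q = (0, 0, −6).

(0, 0, -6)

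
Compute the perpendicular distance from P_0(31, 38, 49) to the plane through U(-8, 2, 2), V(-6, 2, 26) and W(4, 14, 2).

11/17

UV = (2, 0, 24) and UW = (12, 12, 0), so a normal is n = UV × UW = (-288, 288, 24).
d = |(-288)·31 + 288·38 + 24·49 − 2928| / √(82944 + 82944 + 576) = |264| / 408 = 11/17.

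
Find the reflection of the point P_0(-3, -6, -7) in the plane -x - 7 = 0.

With n = (-1, 0, 0), the signed offset is (n·P_0 − 7)/|n|² = -4/1 = -4.
P_0' = P_0 − 2t·n = (-3, -6, -7) − (-8)·(-1, 0, 0) = (-11, -6, -7).

(-11, -6, -7)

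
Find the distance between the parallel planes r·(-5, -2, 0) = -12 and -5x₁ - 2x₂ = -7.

5/√29

With common normal n = (-5, -2, 0) (|n| = √29), the distance is |(-12) − (-7)|/|n| = 5/√29 = 5√29/29.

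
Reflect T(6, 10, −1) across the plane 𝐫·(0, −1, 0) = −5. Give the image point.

(6, 0, -1)

With n = (0, −1, 0), the signed offset is (n·T − (-5))/|n|² = -5/1 = -5.
T' = T − 2t·n = (6, 10, −1) − (-10)·(0, −1, 0) = (6, 0, −1).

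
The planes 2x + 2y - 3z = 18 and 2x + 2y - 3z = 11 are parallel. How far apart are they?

7/√17

Both planes have normal n = (2, 2, -3), |n| = √17. Any point on the first plane is at distance |11 − 18|/|n| = 7/√17 from the second.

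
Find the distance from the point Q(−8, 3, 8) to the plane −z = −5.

n = (0, 0, −1); n·P − (-5) = -3; |n| = 1; distance = 3/1 = 3.

3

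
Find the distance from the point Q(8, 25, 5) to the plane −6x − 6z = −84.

1/√2

d = |(-6)·8 + (-6)·5 − (-84)| / √(36 + 0 + 36) = |6| / (6√2) = 1/√2.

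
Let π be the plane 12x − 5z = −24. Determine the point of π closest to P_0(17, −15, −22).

n = (12, 0, −5), |n|² = 169, and n·P_0 − (-24) = 338.
t = 338/169 = 2, so the foot is P_0 − t·n = (17, −15, −22) − 2·(12, 0, −5) = (−7, −15, −12).

(-7, -15, -12)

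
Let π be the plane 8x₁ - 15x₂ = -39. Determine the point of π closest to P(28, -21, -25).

The perpendicular from P has direction n = (8, -15, 0): r = (28, -21, -25) + μ(8, -15, 0).
Substitute into the plane: n·(P + μn) = -39 gives 539 + 289μ = -39, so μ = -2.
Foot = (28, -21, -25) + (-2)·(8, -15, 0) = (12, 9, -25).

(12, 9, -25)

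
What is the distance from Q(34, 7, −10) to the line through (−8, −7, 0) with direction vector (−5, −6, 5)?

6√19

Direction vector d = (−5, −6, 5).
AP = (42, 14, −10); AP·d = -344, |AP|² = 2060, |d|² = 86.
distance² = |AP|² − (AP·d)²/|d|² = 2060 − 118336/86 = 684, so the distance is 6√19.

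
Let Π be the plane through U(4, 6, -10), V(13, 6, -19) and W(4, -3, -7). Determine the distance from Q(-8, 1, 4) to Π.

1/√19

UV = (9, 0, -9) and UW = (0, -9, 3), so a normal is n = UV × UW = (-81, -27, -81).
d = |(-81)·(-8) + (-27)·1 + (-81)·4 − 324| / √(6561 + 729 + 6561) = |-27| / (27√19) = √19/19.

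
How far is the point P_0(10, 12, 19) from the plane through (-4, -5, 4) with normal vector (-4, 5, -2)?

√5/15

The plane has equation n·(r − (-4, -5, 4)) = 0, i.e. n·r = -17.
Then n·(10, 12, 19) - (-17) = -1.
|n| = √(16 + 25 + 4) = 3√5, so the distance is |-1|/(3√5) = 1/(3√5).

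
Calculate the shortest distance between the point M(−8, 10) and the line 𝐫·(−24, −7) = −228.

The normal to the line is n = (−24, −7) with |n| = 25.
|n·M − (-228)| = |122 − (-228)| = 350, so the distance is 350/25 = 14.

14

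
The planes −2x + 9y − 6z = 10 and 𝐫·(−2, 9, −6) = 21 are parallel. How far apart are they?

With common normal n = (−2, 9, −6) (|n| = 11), the distance is |10 − 21|/|n| = 11/11 = 1.

1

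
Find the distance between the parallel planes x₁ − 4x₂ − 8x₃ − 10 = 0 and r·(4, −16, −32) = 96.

Divide the second equation by 4 to match normals: x₁ − 4x₂ − 8x₃ = 24.
Both planes have normal n = (1, −4, −8), |n| = 9. Any point on the first plane is at distance |24 − 10|/|n| = 14/9 from the second.

14/9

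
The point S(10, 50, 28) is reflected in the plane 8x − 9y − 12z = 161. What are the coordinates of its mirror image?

(58, -4, -44)

With n = (8, −9, −12), the signed offset is (n·S − 161)/|n|² = -867/289 = -3.
S' = S − 2t·n = (10, 50, 28) − (-6)·(8, −9, −12) = (58, −4, −44).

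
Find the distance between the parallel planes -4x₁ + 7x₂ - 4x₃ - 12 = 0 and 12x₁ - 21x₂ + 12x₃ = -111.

Divide the second equation by -3 to match normals: -4x₁ + 7x₂ - 4x₃ = 37.
Both planes have normal n = (-4, 7, -4), |n| = 9. Any point on the first plane is at distance |37 − 12|/|n| = 25/9 from the second.

25/9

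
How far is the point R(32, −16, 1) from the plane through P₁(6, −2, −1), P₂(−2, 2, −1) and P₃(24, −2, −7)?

P₁P₂ = (−8, 4, 0) and P₁P₃ = (18, 0, −6), so a normal is n = P₁P₂ × P₁P₃ = (−24, −48, −72).
Then n·(32, −16, 1) − 24 = −96.
|n| = √(576 + 2304 + 5184) = 24√14, so the distance is |-96|/(24√14) = 4/√14.

4/√14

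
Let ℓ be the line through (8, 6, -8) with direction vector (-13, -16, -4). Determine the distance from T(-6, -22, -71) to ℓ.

7√65

Direction vector d = (-13, -16, -4).
AP = (-14, -28, -63); AP·d = 882, |AP|² = 4949, |d|² = 441.
distance² = |AP|² − (AP·d)²/|d|² = 4949 − 777924/441 = 3185, so the distance is 7√65.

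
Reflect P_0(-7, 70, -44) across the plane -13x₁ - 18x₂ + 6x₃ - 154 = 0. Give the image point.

n = (-13, -18, 6), |n|² = 529, n·P_0 − 154 = -1587, so t = -1587/529 = -3.
Foot F = P_0 − (-3)·n = (-46, 16, -26); the reflection is 2F − P_0 = (-85, -38, -8).

(-85, -38, -8)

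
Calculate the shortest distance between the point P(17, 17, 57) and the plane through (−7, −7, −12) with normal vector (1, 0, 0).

24

The plane has equation n·(r − (−7, −7, −12)) = 0, i.e. n·r = -7.
d = |1·17 − (-7)| / √(1 + 0 + 0) = |24| / 1 = 24.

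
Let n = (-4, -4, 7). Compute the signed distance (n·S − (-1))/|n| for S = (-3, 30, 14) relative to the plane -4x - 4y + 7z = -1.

-1

n·S − (-1) = -9.
|n| = 9, so the signed distance is -9/9 = -1.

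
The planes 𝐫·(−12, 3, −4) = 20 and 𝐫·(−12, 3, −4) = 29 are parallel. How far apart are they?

Both planes have normal n = (−12, 3, −4), |n| = 13. Any point on the first plane is at distance |29 − 20|/|n| = 9/13 from the second.

9/13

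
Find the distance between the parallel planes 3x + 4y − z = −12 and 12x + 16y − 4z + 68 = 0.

5√26/26

Divide the second equation by 4 to match normals: 3x + 4y − z = -17.
With common normal n = (3, 4, −1) (|n| = √26), the distance is |(-12) − (-17)|/|n| = 5/√26.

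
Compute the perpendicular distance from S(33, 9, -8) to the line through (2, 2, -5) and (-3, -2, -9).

√506

A direction vector is d = (-5, -4, -4).
AP = (31, 7, -3), and AP × d = (-40, 139, -89).
|AP × d|² = 28842 and |d|² = 57, so the distance is √(28842/57) = √506.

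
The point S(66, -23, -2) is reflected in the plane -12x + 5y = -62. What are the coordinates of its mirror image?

(-54, 27, -2)

n = (-12, 5, 0), |n|² = 169, n·S − (-62) = -845, so t = -845/169 = -5.
Foot F = S − (-5)·n = (6, 2, -2); the reflection is 2F − S = (-54, 27, -2).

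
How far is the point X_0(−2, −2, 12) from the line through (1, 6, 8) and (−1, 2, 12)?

A direction vector is d = (−2, −4, 4).
AP = (−3, −8, 4); AP·d = 54, |AP|² = 89, |d|² = 36.
distance² = |AP|² − (AP·d)²/|d|² = 89 − 2916/36 = 8, so the distance is 2√2.

2√2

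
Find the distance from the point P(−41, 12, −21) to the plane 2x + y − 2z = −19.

Normal vector n = (2, 1, −2), and n·(−41, 12, −21) − (−19) = −9.
|n| = √(4 + 1 + 4) = 3, so the distance is |-9|/3 = 3.

3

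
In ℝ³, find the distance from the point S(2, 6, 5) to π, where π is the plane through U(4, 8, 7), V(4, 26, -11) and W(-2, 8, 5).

UV = (0, 18, -18) and UW = (-6, 0, -2), so a normal is n = UV × UW = (-36, 108, 108).
n = (-36, 108, 108); n·P − 1476 = -360; |n| = 36√19; distance = 360/(36√19) = 10/√19.

10/√19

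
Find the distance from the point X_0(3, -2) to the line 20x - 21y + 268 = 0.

370/29

d = |20·3 + (-21)·(-2) − (-268)| / √(400 + 441) = |370|/29 = 370/29.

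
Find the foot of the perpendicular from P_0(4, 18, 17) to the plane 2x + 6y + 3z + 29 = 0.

(-4, -6, 5)

n = (2, 6, 3), |n|² = 49, and n·P_0 − (-29) = 196.
t = 196/49 = 4, so the foot is P_0 − t·n = (4, 18, 17) − 4·(2, 6, 3) = (−4, −6, 5).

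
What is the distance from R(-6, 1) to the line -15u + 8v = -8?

106/17

d = |(-15)·(-6) + 8·1 − (-8)| / √(225 + 64) = |106|/17 = 106/17.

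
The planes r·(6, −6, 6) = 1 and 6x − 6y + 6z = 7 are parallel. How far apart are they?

With common normal n = (6, −6, 6) (|n| = 6√3), the distance is |1 − 7|/|n| = 6/(6√3) = √3/3.

√3/3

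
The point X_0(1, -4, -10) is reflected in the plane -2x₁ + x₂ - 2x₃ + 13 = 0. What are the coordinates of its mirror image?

(13, -10, 2)

n = (-2, 1, -2), |n|² = 9, n·X_0 − (-13) = 27, so t = 27/9 = 3.
Foot F = X_0 − 3·n = (7, -7, -4); the reflection is 2F − X_0 = (13, -10, 2).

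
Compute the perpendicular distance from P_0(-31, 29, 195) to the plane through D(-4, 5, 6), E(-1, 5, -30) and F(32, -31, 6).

DE = (3, 0, -36) and DF = (36, -36, 0), so a normal is n = DE × DF = (-1296, -1296, -108).
Then n·(-31, 29, 195) - (-1944) = -16524.
|n| = √(1679616 + 1679616 + 11664) = 1836, so the distance is |-16524|/1836 = 9.

9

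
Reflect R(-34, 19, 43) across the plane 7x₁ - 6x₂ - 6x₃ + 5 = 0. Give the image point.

(36, -41, -17)

With n = (7, -6, -6), the signed offset is (n·R − (-5))/|n|² = -605/121 = -5.
R' = R − 2t·n = (-34, 19, 43) − (-10)·(7, -6, -6) = (36, -41, -17).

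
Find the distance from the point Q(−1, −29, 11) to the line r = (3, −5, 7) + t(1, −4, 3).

Direction vector d = (1, −4, 3).
AP = (−4, −24, 4); AP·d = 104, |AP|² = 608, |d|² = 26.
distance² = |AP|² − (AP·d)²/|d|² = 608 − 10816/26 = 192, so the distance is 8√3.

8√3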